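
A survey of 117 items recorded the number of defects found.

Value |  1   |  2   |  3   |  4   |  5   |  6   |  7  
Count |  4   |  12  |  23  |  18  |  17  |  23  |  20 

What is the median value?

Cumulative frequencies: 4, 16, 39, 57, 74, 97, 117
n = 117, so the median is the value in position (n+1)/2 = 59.
Position 59 falls at value 5.

5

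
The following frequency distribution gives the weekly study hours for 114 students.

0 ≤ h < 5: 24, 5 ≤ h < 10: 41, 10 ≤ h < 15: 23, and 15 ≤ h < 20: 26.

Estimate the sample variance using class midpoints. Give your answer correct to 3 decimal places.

Midpoints: 2.5, 7.5, 12.5, 17.5
n = 114, Σfm = 1110, mean = 9.7368
Σfm² = 14012.5
Σf(m − x̄)² = Σfm² − (Σfm)²/n = 14012.5 − 1110²/114 = 3204.6053
Sample variance = 3204.6053 / 113 = 28.3593

28.359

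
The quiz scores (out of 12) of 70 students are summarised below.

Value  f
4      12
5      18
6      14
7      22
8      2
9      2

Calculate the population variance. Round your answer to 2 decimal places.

Values: 4, 5, 6, 7, 8, 9
n = 70, Σfx = 410, mean = 5.8571
Σfx² = 2514
Σf(x − x̄)² = Σfx² − (Σfx)²/n = 2514 − 410²/70 = 112.5714
Population variance = 112.5714 / 70 = 1.6082

1.61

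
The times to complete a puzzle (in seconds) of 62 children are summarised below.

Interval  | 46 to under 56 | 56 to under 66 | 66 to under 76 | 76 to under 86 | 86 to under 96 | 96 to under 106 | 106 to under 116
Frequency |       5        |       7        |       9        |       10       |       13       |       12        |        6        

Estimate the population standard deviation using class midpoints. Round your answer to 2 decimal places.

17.61

Midpoints: 51, 61, 71, 81, 91, 101, 111
n = 62, Σfm = 5192, mean = 83.7419
Σfm² = 454022
Σf(m − x̄)² = Σfm² − (Σfm)²/n = 454022 − 5192²/62 = 19233.8710
Population variance = 19233.8710 / 62 = 310.2237
Standard deviation = √310.2237 = 17.6132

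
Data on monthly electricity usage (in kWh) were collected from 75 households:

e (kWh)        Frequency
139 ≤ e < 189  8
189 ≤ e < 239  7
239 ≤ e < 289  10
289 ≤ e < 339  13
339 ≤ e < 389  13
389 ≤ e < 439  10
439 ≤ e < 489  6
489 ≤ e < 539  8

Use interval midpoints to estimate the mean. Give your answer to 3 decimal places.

Midpoints: 164, 214, 264, 314, 364, 414, 464, 514
Σfm = 8×164 + 7×214 + 10×264 + 13×314 + 13×364 + 10×414 + 6×464 + 8×514 = 25300
n = Σf = 75
Mean = 25300 / 75 = 337.3333

337.333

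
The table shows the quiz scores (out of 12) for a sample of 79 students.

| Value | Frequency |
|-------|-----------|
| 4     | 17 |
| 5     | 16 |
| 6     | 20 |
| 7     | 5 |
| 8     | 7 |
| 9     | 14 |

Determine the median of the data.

Cumulative frequencies: 17, 33, 53, 58, 65, 79
n = 79, so the median is the value in position (n+1)/2 = 40.
Position 40 falls at value 6.

6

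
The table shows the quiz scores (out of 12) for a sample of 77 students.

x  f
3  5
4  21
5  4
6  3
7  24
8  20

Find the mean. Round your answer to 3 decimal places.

6.039

Values: 3, 4, 5, 6, 7, 8
Σfx = 5×3 + 21×4 + 4×5 + 3×6 + 24×7 + 20×8 = 465
n = Σf = 77
Mean = 465 / 77 = 6.0390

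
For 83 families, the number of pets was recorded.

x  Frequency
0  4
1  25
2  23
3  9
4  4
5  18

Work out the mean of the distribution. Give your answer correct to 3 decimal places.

Values: 0, 1, 2, 3, 4, 5
Σfx = 4×0 + 25×1 + 23×2 + 9×3 + 4×4 + 18×5 = 204
n = Σf = 83
Mean = 204 / 83 = 2.4578

2.458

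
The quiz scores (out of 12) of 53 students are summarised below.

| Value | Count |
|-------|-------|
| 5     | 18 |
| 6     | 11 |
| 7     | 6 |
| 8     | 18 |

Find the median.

6

Cumulative frequencies: 18, 29, 35, 53
n = 53, so the median is the value in position (n+1)/2 = 27.
Position 27 falls at value 6.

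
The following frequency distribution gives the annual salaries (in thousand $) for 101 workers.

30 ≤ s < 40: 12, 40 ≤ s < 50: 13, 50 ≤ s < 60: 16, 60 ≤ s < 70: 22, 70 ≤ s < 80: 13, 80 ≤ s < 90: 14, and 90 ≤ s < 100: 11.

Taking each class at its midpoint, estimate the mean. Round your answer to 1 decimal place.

Midpoints: 35, 45, 55, 65, 75, 85, 95
Σfm = 12×35 + 13×45 + 16×55 + 22×65 + 13×75 + 14×85 + 11×95 = 6525
n = Σf = 101
Mean = 6525 / 101 = 64.6040

64.6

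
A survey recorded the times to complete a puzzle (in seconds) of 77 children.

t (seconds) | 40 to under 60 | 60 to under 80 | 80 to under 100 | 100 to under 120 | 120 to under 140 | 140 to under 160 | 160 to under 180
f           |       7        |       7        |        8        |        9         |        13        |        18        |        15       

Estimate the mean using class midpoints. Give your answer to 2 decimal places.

Midpoints: 50, 70, 90, 110, 130, 150, 170
Σfm = 7×50 + 7×70 + 8×90 + 9×110 + 13×130 + 18×150 + 15×170 = 9490
n = Σf = 77
Mean = 9490 / 77 = 123.2468

123.25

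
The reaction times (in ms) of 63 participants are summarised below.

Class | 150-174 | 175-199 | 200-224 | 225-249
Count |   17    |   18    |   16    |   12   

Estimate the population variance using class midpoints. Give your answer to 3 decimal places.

Midpoints: 162, 187, 212, 237
n = 63, Σfm = 12356, mean = 196.1270
Σfm² = 2468722
Σf(m − x̄)² = Σfm² − (Σfm)²/n = 2468722 − 12356²/63 = 45376.9841
Population variance = 45376.9841 / 63 = 720.2696

720.270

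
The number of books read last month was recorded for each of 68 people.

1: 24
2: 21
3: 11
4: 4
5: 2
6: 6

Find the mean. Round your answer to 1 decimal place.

Values: 1, 2, 3, 4, 5, 6
Σfx = 24×1 + 21×2 + 11×3 + 4×4 + 2×5 + 6×6 = 161
n = Σf = 68
Mean = 161 / 68 = 2.3676

2.4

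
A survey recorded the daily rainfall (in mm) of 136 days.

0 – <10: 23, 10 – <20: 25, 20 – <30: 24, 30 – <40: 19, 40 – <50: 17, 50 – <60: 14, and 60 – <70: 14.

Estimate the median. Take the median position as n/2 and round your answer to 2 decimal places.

Cumulative frequencies: 23, 48, 72, 91, 108, 122, 136
n = 136; position = n/2 = 68.
This falls in the class 20 – <30: L = 20, F = 48, f = 24, h = 10.
Median ≈ 20 + ((68 − 48) / 24) × 10 = 28.3333

28.33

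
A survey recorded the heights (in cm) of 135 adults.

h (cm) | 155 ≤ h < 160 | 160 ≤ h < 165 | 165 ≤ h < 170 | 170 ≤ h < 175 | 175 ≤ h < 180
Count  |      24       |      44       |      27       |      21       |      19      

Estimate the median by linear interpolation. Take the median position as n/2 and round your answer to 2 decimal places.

164.94

Cumulative frequencies: 24, 68, 95, 116, 135
n = 135; position = n/2 = 67.5.
This falls in the class 160 ≤ h < 165: L = 160, F = 24, f = 44, h = 5.
Median ≈ 160 + ((67.5 − 24) / 44) × 5 = 164.9432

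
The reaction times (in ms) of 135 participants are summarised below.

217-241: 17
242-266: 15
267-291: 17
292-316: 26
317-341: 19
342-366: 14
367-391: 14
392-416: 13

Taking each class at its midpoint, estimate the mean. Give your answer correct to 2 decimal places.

311.96

Midpoints: 229, 254, 279, 304, 329, 354, 379, 404
Σfm = 17×229 + 15×254 + 17×279 + 26×304 + 19×329 + 14×354 + 14×379 + 13×404 = 42115
n = Σf = 135
Mean = 42115 / 135 = 311.9630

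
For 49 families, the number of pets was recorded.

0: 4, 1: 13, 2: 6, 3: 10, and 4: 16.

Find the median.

3

Cumulative frequencies: 4, 17, 23, 33, 49
n = 49, so the median is the value in position (n+1)/2 = 25.
Position 25 falls at value 3.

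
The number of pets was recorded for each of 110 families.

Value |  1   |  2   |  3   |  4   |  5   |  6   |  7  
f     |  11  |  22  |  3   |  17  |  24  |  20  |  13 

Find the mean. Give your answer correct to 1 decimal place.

Values: 1, 2, 3, 4, 5, 6, 7
Σfx = 11×1 + 22×2 + 3×3 + 17×4 + 24×5 + 20×6 + 13×7 = 463
n = Σf = 110
Mean = 463 / 110 = 4.2091

4.2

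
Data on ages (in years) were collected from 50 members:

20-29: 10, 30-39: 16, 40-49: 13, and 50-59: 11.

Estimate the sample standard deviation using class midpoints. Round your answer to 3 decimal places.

Midpoints: 24.5, 34.5, 44.5, 54.5
n = 50, Σfm = 1975, mean = 39.5000
Σfm² = 83462.5
Σf(m − x̄)² = Σfm² − (Σfm)²/n = 83462.5 − 1975²/50 = 5450.0000
Sample variance = 5450.0000 / 49 = 111.2245
Standard deviation = √111.2245 = 10.5463

10.546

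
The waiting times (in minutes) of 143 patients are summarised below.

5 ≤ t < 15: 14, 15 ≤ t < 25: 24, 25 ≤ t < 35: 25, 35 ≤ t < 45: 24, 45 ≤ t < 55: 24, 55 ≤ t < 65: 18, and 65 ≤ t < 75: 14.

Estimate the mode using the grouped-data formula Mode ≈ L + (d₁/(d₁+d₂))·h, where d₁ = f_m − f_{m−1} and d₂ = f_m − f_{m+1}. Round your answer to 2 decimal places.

30.00

Modal class: 25 ≤ t < 35 (highest frequency 25).
d₁ = 25 − 24 = 1, d₂ = 25 − 24 = 1
Mode ≈ 25 + (1/(1+1)) × 10 = 25 + 5.0000 = 30.0000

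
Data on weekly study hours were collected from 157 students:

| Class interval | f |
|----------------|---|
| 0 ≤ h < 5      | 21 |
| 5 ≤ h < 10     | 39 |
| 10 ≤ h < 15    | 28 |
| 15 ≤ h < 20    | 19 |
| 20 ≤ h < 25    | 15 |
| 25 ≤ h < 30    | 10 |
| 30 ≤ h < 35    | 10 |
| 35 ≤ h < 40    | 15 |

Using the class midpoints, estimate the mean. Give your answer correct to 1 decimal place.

16.1

Midpoints: 2.5, 7.5, 12.5, 17.5, 22.5, 27.5, 32.5, 37.5
Σfm = 21×2.5 + 39×7.5 + 28×12.5 + 19×17.5 + 15×22.5 + 10×27.5 + 10×32.5 + 15×37.5 = 2527.5
n = Σf = 157
Mean = 2527.5 / 157 = 16.0987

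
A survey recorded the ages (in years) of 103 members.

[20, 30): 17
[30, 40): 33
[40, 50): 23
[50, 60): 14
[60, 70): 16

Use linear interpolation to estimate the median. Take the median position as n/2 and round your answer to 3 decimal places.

Cumulative frequencies: 17, 50, 73, 87, 103
n = 103; position = n/2 = 51.5.
This falls in the class [40, 50): L = 40, F = 50, f = 23, h = 10.
Median ≈ 40 + ((51.5 − 50) / 23) × 10 = 40.6522

40.652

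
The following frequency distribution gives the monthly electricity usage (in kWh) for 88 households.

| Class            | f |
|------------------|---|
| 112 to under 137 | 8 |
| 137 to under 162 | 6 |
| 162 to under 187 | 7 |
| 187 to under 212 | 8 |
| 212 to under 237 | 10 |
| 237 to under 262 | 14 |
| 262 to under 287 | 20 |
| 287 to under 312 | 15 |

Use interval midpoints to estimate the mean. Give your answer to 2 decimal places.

Midpoints: 124.5, 149.5, 174.5, 199.5, 224.5, 249.5, 274.5, 299.5
Σfm = 8×124.5 + 6×149.5 + 7×174.5 + 8×199.5 + 10×224.5 + 14×249.5 + 20×274.5 + 15×299.5 = 20431
n = Σf = 88
Mean = 20431 / 88 = 232.1705

232.17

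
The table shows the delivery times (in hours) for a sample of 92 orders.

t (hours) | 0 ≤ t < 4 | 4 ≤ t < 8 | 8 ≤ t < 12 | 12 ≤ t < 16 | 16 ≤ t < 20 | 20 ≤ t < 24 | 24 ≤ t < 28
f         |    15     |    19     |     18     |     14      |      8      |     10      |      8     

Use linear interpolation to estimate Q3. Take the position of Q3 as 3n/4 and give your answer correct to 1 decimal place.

17.5

Cumulative frequencies: 15, 34, 52, 66, 74, 84, 92
n = 92; position = 3n/4 = 69.
This falls in the class 16 ≤ t < 20: L = 16, F = 66, f = 8, h = 4.
Upper quartile ≈ 16 + ((69 − 66) / 8) × 4 = 17.5000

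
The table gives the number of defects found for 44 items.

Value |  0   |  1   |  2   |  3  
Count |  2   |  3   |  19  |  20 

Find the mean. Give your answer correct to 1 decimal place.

Values: 0, 1, 2, 3
Σfx = 2×0 + 3×1 + 19×2 + 20×3 = 101
n = Σf = 44
Mean = 101 / 44 = 2.2955

2.3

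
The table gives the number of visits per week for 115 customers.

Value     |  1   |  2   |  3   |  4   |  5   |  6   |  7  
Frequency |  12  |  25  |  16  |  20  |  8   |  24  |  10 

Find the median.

Cumulative frequencies: 12, 37, 53, 73, 81, 105, 115
n = 115, so the median is the value in position (n+1)/2 = 58.
Position 58 falls at value 4.

4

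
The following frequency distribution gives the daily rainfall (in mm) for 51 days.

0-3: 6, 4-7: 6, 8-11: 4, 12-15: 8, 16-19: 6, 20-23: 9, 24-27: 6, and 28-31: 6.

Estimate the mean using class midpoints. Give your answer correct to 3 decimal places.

16.010

Midpoints: 1.5, 5.5, 9.5, 13.5, 17.5, 21.5, 25.5, 29.5
Σfm = 6×1.5 + 6×5.5 + 4×9.5 + 8×13.5 + 6×17.5 + 9×21.5 + 6×25.5 + 6×29.5 = 816.5
n = Σf = 51
Mean = 816.5 / 51 = 16.0098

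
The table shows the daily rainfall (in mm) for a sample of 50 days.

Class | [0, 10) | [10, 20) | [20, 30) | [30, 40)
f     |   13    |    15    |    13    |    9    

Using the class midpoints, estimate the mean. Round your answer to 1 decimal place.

18.6

Midpoints: 5, 15, 25, 35
Σfm = 13×5 + 15×15 + 13×25 + 9×35 = 930
n = Σf = 50
Mean = 930 / 50 = 18.6000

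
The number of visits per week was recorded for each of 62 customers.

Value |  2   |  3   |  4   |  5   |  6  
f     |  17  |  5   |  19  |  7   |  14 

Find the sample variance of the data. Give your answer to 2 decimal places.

2.23

Values: 2, 3, 4, 5, 6
n = 62, Σfx = 244, mean = 3.9355
Σfx² = 1096
Σf(x − x̄)² = Σfx² − (Σfx)²/n = 1096 − 244²/62 = 135.7419
Sample variance = 135.7419 / 61 = 2.2253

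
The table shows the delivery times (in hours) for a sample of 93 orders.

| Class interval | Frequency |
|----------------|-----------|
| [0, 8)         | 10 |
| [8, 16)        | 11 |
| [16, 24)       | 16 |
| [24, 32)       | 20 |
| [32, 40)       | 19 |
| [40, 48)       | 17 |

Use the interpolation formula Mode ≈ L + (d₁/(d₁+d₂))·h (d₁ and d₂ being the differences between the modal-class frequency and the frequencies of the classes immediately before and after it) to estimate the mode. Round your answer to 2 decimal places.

Modal class: [24, 32) (highest frequency 20).
d₁ = 20 − 16 = 4, d₂ = 20 − 19 = 1
Mode ≈ 24 + (4/(4+1)) × 8 = 24 + 6.4000 = 30.4000

30.40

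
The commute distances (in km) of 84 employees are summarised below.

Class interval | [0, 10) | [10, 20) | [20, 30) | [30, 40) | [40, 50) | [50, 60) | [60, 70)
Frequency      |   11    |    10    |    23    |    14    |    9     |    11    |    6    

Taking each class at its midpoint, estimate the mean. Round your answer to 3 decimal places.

31.786

Midpoints: 5, 15, 25, 35, 45, 55, 65
Σfm = 11×5 + 10×15 + 23×25 + 14×35 + 9×45 + 11×55 + 6×65 = 2670
n = Σf = 84
Mean = 2670 / 84 = 31.7857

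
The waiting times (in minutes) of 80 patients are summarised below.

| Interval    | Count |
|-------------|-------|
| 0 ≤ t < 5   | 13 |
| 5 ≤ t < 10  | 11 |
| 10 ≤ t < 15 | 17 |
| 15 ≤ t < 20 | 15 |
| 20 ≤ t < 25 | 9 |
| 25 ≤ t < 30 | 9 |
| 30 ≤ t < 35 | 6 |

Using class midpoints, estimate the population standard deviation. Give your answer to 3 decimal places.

Midpoints: 2.5, 7.5, 12.5, 17.5, 22.5, 27.5, 32.5
n = 80, Σfm = 1235, mean = 15.4375
Σfm² = 25650
Σf(m − x̄)² = Σfm² − (Σfm)²/n = 25650 − 1235²/80 = 6584.6875
Population variance = 6584.6875 / 80 = 82.3086
Standard deviation = √82.3086 = 9.0724

9.072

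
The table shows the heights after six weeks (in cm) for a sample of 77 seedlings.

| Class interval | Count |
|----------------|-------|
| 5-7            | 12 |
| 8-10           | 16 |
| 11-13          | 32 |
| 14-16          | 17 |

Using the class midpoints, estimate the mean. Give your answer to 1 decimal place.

Midpoints: 6, 9, 12, 15
Σfm = 12×6 + 16×9 + 32×12 + 17×15 = 855
n = Σf = 77
Mean = 855 / 77 = 11.1039

11.1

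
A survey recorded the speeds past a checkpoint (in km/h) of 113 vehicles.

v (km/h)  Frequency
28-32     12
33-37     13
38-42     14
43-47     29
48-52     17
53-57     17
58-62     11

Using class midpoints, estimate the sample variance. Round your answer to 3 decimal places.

Midpoints: 30, 35, 40, 45, 50, 55, 60
n = 113, Σfm = 5125, mean = 45.3540
Σfm² = 241375
Σf(m − x̄)² = Σfm² − (Σfm)²/n = 241375 − 5125²/113 = 8935.8407
Sample variance = 8935.8407 / 112 = 79.7843

79.784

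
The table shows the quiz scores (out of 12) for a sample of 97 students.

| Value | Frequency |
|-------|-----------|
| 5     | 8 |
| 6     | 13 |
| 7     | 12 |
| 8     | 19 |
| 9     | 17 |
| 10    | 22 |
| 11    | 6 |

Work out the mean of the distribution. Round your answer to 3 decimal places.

8.175

Values: 5, 6, 7, 8, 9, 10, 11
Σfx = 8×5 + 13×6 + 12×7 + 19×8 + 17×9 + 22×10 + 6×11 = 793
n = Σf = 97
Mean = 793 / 97 = 8.1753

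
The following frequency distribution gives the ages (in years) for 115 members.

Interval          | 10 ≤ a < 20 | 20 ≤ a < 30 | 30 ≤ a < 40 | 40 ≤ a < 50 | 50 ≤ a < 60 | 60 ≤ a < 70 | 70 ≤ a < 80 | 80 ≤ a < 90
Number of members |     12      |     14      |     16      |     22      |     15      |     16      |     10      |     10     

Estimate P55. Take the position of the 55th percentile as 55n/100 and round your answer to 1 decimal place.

Cumulative frequencies: 12, 26, 42, 64, 79, 95, 105, 115
n = 115; position = 55n/100 = 63.25.
This falls in the class 40 ≤ a < 50: L = 40, F = 42, f = 22, h = 10.
55th percentile ≈ 40 + ((63.25 − 42) / 22) × 10 = 49.6591

49.7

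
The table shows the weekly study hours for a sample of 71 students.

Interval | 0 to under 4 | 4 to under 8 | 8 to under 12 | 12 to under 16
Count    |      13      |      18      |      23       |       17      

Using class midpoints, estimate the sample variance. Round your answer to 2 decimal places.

17.54

Midpoints: 2, 6, 10, 14
n = 71, Σfm = 602, mean = 8.4789
Σfm² = 6332
Σf(m − x̄)² = Σfm² − (Σfm)²/n = 6332 − 602²/71 = 1227.7183
Sample variance = 1227.7183 / 70 = 17.5388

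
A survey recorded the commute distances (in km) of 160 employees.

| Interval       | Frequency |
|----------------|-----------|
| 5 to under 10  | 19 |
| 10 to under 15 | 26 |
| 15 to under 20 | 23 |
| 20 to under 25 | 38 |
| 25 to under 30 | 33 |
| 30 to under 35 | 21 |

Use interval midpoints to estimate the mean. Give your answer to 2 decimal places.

20.72

Midpoints: 7.5, 12.5, 17.5, 22.5, 27.5, 32.5
Σfm = 19×7.5 + 26×12.5 + 23×17.5 + 38×22.5 + 33×27.5 + 21×32.5 = 3315
n = Σf = 160
Mean = 3315 / 160 = 20.7188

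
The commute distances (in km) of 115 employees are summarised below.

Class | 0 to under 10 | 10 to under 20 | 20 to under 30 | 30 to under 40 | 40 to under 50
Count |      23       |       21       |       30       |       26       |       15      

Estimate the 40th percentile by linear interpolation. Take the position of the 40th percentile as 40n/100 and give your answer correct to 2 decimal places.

20.67

Cumulative frequencies: 23, 44, 74, 100, 115
n = 115; position = 40n/100 = 46.
This falls in the class 20 to under 30: L = 20, F = 44, f = 30, h = 10.
40th percentile ≈ 20 + ((46 − 44) / 30) × 10 = 20.6667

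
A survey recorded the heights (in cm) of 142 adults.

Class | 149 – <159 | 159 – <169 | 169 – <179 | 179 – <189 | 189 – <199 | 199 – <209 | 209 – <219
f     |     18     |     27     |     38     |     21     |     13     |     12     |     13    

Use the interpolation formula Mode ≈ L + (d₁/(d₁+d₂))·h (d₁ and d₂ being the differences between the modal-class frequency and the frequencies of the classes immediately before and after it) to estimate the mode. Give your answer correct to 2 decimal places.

Modal class: 169 – <179 (highest frequency 38).
d₁ = 38 − 27 = 11, d₂ = 38 − 21 = 17
Mode ≈ 169 + (11/(11+17)) × 10 = 169 + 3.9286 = 172.9286

172.93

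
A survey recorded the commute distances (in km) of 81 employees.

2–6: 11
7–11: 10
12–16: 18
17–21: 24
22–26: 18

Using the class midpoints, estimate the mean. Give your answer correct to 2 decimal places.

Midpoints: 4, 9, 14, 19, 24
Σfm = 11×4 + 10×9 + 18×14 + 24×19 + 18×24 = 1274
n = Σf = 81
Mean = 1274 / 81 = 15.7284

15.73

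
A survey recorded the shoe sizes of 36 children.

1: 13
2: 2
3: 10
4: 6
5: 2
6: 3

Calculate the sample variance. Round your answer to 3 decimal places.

2.650

Values: 1, 2, 3, 4, 5, 6
n = 36, Σfx = 99, mean = 2.7500
Σfx² = 365
Σf(x − x̄)² = Σfx² − (Σfx)²/n = 365 − 99²/36 = 92.7500
Sample variance = 92.7500 / 35 = 2.6500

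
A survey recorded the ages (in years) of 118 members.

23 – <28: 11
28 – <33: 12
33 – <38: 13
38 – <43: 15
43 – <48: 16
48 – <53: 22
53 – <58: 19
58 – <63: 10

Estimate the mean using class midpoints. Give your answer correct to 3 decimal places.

44.186

Midpoints: 25.5, 30.5, 35.5, 40.5, 45.5, 50.5, 55.5, 60.5
Σfm = 11×25.5 + 12×30.5 + 13×35.5 + 15×40.5 + 16×45.5 + 22×50.5 + 19×55.5 + 10×60.5 = 5214
n = Σf = 118
Mean = 5214 / 118 = 44.1864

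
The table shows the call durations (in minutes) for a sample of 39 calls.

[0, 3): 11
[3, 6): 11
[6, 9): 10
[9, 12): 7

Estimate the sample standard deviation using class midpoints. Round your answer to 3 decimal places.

3.253

Midpoints: 1.5, 4.5, 7.5, 10.5
n = 39, Σfm = 214.5, mean = 5.5000
Σfm² = 1581.75
Σf(m − x̄)² = Σfm² − (Σfm)²/n = 1581.75 − 214.5²/39 = 402.0000
Sample variance = 402.0000 / 38 = 10.5789
Standard deviation = √10.5789 = 3.2525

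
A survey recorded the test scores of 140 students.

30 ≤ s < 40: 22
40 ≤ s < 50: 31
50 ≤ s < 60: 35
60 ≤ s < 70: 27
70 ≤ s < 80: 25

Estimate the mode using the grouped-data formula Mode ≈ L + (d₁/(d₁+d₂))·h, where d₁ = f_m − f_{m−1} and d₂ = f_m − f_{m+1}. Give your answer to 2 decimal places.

53.33

Modal class: 50 ≤ s < 60 (highest frequency 35).
d₁ = 35 − 31 = 4, d₂ = 35 − 27 = 8
Mode ≈ 50 + (4/(4+8)) × 10 = 50 + 3.3333 = 53.3333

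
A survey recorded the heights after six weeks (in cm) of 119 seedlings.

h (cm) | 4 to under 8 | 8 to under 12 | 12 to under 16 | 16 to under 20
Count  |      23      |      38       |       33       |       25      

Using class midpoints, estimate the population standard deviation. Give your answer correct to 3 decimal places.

4.112

Midpoints: 6, 10, 14, 18
n = 119, Σfm = 1430, mean = 12.0168
Σfm² = 19196
Σf(m − x̄)² = Σfm² − (Σfm)²/n = 19196 − 1430²/119 = 2011.9664
Population variance = 2011.9664 / 119 = 16.9073
Standard deviation = √16.9073 = 4.1118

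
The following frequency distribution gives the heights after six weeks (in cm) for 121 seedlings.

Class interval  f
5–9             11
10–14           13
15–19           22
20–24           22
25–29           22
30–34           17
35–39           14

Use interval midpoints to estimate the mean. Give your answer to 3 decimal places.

Midpoints: 7, 12, 17, 22, 27, 32, 37
Σfm = 11×7 + 13×12 + 22×17 + 22×22 + 22×27 + 17×32 + 14×37 = 2747
n = Σf = 121
Mean = 2747 / 121 = 22.7025

22.702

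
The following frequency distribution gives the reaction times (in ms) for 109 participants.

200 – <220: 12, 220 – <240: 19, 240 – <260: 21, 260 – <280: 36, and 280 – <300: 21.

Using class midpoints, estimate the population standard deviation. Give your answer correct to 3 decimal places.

25.397

Midpoints: 210, 230, 250, 270, 290
n = 109, Σfm = 27950, mean = 256.4220
Σfm² = 7237300
Σf(m − x̄)² = Σfm² − (Σfm)²/n = 7237300 − 27950²/109 = 70304.5872
Population variance = 70304.5872 / 109 = 644.9962
Standard deviation = √644.9962 = 25.3968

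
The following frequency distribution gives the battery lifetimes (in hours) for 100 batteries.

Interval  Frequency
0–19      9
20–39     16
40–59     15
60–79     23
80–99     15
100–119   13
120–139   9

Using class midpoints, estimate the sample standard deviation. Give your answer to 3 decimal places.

35.256

Midpoints: 9.5, 29.5, 49.5, 69.5, 89.5, 109.5, 129.5
n = 100, Σfm = 6830, mean = 68.3000
Σfm² = 589545
Σf(m − x̄)² = Σfm² − (Σfm)²/n = 589545 − 6830²/100 = 123056.0000
Sample variance = 123056.0000 / 99 = 1242.9899
Standard deviation = √1242.9899 = 35.2561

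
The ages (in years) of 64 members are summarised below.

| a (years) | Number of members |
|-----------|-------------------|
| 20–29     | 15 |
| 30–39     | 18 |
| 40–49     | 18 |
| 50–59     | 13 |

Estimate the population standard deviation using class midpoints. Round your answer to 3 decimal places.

Midpoints: 24.5, 34.5, 44.5, 54.5
n = 64, Σfm = 2498, mean = 39.0312
Σfm² = 104686
Σf(m − x̄)² = Σfm² − (Σfm)²/n = 104686 − 2498²/64 = 7185.9375
Population variance = 7185.9375 / 64 = 112.2803
Standard deviation = √112.2803 = 10.5962

10.596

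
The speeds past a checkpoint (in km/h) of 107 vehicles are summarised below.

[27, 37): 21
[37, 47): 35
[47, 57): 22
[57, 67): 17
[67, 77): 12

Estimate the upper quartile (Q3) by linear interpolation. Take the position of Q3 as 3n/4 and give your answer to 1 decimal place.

Cumulative frequencies: 21, 56, 78, 95, 107
n = 107; position = 3n/4 = 80.25.
This falls in the class [57, 67): L = 57, F = 78, f = 17, h = 10.
Upper quartile ≈ 57 + ((80.25 − 78) / 17) × 10 = 58.3235

58.3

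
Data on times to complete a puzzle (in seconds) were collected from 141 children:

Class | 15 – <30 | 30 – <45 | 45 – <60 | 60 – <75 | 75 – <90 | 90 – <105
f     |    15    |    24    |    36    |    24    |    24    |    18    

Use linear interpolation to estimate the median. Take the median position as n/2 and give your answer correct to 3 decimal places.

Cumulative frequencies: 15, 39, 75, 99, 123, 141
n = 141; position = n/2 = 70.5.
This falls in the class 45 – <60: L = 45, F = 39, f = 36, h = 15.
Median ≈ 45 + ((70.5 − 39) / 36) × 15 = 58.1250

58.125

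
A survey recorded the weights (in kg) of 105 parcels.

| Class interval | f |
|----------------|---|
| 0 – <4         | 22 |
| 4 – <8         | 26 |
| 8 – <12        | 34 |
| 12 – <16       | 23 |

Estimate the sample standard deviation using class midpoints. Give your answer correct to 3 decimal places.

4.224

Midpoints: 2, 6, 10, 14
n = 105, Σfm = 862, mean = 8.2095
Σfm² = 8932
Σf(m − x̄)² = Σfm² − (Σfm)²/n = 8932 − 862²/105 = 1855.3905
Sample variance = 1855.3905 / 104 = 17.8403
Standard deviation = √17.8403 = 4.2238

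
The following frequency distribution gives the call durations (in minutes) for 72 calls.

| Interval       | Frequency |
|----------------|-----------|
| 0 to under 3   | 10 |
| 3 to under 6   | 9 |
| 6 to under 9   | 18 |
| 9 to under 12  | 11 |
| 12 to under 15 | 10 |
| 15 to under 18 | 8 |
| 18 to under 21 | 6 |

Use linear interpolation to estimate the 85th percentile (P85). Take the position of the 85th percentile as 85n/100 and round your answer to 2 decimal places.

Cumulative frequencies: 10, 19, 37, 48, 58, 66, 72
n = 72; position = 85n/100 = 61.2.
This falls in the class 15 to under 18: L = 15, F = 58, f = 8, h = 3.
85th percentile ≈ 15 + ((61.2 − 58) / 8) × 3 = 16.2000

16.20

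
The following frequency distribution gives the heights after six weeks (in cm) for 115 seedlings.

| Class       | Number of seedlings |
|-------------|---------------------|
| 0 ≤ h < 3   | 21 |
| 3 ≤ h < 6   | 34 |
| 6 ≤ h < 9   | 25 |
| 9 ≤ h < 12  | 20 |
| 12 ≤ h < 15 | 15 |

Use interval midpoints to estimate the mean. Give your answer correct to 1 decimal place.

Midpoints: 1.5, 4.5, 7.5, 10.5, 13.5
Σfm = 21×1.5 + 34×4.5 + 25×7.5 + 20×10.5 + 15×13.5 = 784.5
n = Σf = 115
Mean = 784.5 / 115 = 6.8217

6.8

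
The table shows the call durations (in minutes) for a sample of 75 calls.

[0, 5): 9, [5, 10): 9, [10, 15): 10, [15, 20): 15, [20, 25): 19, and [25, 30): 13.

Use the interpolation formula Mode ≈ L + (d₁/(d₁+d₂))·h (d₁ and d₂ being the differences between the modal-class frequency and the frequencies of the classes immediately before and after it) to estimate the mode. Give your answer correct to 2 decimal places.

22.00

Modal class: [20, 25) (highest frequency 19).
d₁ = 19 − 15 = 4, d₂ = 19 − 13 = 6
Mode ≈ 20 + (4/(4+6)) × 5 = 20 + 2.0000 = 22.0000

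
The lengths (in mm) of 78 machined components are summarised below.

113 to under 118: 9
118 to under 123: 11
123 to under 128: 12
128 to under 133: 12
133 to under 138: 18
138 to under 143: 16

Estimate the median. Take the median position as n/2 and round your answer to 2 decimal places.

130.92

Cumulative frequencies: 9, 20, 32, 44, 62, 78
n = 78; position = n/2 = 39.
This falls in the class 128 to under 133: L = 128, F = 32, f = 12, h = 5.
Median ≈ 128 + ((39 − 32) / 12) × 5 = 130.9167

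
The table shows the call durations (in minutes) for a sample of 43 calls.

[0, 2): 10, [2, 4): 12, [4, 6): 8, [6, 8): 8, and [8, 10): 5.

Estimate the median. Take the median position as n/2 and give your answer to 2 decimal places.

Cumulative frequencies: 10, 22, 30, 38, 43
n = 43; position = n/2 = 21.5.
This falls in the class [2, 4): L = 2, F = 10, f = 12, h = 2.
Median ≈ 2 + ((21.5 − 10) / 12) × 2 = 3.9167

3.92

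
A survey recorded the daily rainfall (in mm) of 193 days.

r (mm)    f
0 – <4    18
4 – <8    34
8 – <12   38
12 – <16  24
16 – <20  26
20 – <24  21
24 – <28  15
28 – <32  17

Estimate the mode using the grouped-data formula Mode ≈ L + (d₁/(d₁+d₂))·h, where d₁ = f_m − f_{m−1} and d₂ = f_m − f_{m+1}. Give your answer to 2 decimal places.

8.89

Modal class: 8 – <12 (highest frequency 38).
d₁ = 38 − 34 = 4, d₂ = 38 − 24 = 14
Mode ≈ 8 + (4/(4+14)) × 4 = 8 + 0.8889 = 8.8889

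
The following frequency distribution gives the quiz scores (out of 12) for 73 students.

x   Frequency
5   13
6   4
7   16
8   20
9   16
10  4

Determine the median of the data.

8

Cumulative frequencies: 13, 17, 33, 53, 69, 73
n = 73, so the median is the value in position (n+1)/2 = 37.
Position 37 falls at value 8.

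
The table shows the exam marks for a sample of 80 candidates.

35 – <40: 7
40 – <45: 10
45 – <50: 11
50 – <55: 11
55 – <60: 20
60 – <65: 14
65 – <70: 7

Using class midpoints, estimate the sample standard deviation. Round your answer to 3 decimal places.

8.884

Midpoints: 37.5, 42.5, 47.5, 52.5, 57.5, 62.5, 67.5
n = 80, Σfm = 4285, mean = 53.5625
Σfm² = 235750
Σf(m − x̄)² = Σfm² − (Σfm)²/n = 235750 − 4285²/80 = 6234.6875
Sample variance = 6234.6875 / 79 = 78.9201
Standard deviation = √78.9201 = 8.8837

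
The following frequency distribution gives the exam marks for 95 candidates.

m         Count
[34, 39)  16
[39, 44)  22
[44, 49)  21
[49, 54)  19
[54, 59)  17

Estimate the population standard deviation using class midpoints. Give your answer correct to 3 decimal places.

Midpoints: 36.5, 41.5, 46.5, 51.5, 56.5
n = 95, Σfm = 4412.5, mean = 46.4474
Σfm² = 209273.75
Σf(m − x̄)² = Σfm² − (Σfm)²/n = 209273.75 − 4412.5²/95 = 4324.7368
Population variance = 4324.7368 / 95 = 45.5235
Standard deviation = √45.5235 = 6.7471

6.747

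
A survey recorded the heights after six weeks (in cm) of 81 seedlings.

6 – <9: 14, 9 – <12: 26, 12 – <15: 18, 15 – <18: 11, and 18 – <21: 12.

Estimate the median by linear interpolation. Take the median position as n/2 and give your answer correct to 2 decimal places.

12.08

Cumulative frequencies: 14, 40, 58, 69, 81
n = 81; position = n/2 = 40.5.
This falls in the class 12 – <15: L = 12, F = 40, f = 18, h = 3.
Median ≈ 12 + ((40.5 − 40) / 18) × 3 = 12.0833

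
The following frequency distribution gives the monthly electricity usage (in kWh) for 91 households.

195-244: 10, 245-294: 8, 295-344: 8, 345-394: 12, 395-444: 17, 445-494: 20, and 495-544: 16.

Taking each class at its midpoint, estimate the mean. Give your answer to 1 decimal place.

397.5

Midpoints: 219.5, 269.5, 319.5, 369.5, 419.5, 469.5, 519.5
Σfm = 10×219.5 + 8×269.5 + 8×319.5 + 12×369.5 + 17×419.5 + 20×469.5 + 16×519.5 = 36174.5
n = Σf = 91
Mean = 36174.5 / 91 = 397.5220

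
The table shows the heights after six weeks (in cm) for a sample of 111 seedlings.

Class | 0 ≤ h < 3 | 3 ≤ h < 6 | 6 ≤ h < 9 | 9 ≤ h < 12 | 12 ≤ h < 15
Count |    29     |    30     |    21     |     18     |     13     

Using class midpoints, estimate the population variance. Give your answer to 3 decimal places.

16.099

Midpoints: 1.5, 4.5, 7.5, 10.5, 13.5
n = 111, Σfm = 700.5, mean = 6.3108
Σfm² = 6207.75
Σf(m − x̄)² = Σfm² − (Σfm)²/n = 6207.75 − 700.5²/111 = 1787.0270
Population variance = 1787.0270 / 111 = 16.0993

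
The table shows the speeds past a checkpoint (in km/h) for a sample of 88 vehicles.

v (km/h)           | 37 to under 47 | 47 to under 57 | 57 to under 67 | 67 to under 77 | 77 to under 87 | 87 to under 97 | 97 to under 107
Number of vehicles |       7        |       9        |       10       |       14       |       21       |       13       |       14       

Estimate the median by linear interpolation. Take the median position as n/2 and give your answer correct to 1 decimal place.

Cumulative frequencies: 7, 16, 26, 40, 61, 74, 88
n = 88; position = n/2 = 44.
This falls in the class 77 to under 87: L = 77, F = 40, f = 21, h = 10.
Median ≈ 77 + ((44 − 40) / 21) × 10 = 78.9048

78.9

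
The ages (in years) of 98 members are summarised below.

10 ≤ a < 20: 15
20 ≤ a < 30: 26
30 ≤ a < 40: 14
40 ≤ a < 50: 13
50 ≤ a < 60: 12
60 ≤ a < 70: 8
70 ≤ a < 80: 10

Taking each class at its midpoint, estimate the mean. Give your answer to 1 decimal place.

Midpoints: 15, 25, 35, 45, 55, 65, 75
Σfm = 15×15 + 26×25 + 14×35 + 13×45 + 12×55 + 8×65 + 10×75 = 3880
n = Σf = 98
Mean = 3880 / 98 = 39.5918

39.6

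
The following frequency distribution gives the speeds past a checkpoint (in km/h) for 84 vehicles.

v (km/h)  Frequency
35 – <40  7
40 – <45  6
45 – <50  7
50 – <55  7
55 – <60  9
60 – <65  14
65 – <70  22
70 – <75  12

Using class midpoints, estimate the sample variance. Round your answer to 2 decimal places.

121.18

Midpoints: 37.5, 42.5, 47.5, 52.5, 57.5, 62.5, 67.5, 72.5
n = 84, Σfm = 4965, mean = 59.1071
Σfm² = 303525
Σf(m − x̄)² = Σfm² − (Σfm)²/n = 303525 − 4965²/84 = 10058.0357
Sample variance = 10058.0357 / 83 = 121.1812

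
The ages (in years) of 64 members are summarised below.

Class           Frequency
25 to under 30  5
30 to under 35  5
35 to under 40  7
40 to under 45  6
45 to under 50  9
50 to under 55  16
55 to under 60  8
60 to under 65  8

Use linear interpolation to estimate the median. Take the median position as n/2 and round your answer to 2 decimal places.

50.00

Cumulative frequencies: 5, 10, 17, 23, 32, 48, 56, 64
n = 64; position = n/2 = 32.
This falls in the class 45 to under 50: L = 45, F = 23, f = 9, h = 5.
Median ≈ 45 + ((32 − 23) / 9) × 5 = 50.0000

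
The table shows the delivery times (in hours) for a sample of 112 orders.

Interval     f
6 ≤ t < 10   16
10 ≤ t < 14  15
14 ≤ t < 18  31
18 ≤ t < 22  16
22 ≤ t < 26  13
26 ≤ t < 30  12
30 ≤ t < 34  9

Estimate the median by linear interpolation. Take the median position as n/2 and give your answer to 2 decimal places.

Cumulative frequencies: 16, 31, 62, 78, 91, 103, 112
n = 112; position = n/2 = 56.
This falls in the class 14 ≤ t < 18: L = 14, F = 31, f = 31, h = 4.
Median ≈ 14 + ((56 − 31) / 31) × 4 = 17.2258

17.23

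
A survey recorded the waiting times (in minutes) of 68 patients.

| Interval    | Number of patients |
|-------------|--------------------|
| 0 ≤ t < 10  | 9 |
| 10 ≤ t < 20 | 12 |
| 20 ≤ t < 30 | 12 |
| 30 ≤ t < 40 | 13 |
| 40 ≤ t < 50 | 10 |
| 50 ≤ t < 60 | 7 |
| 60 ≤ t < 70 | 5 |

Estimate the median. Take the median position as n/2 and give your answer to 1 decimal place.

30.8

Cumulative frequencies: 9, 21, 33, 46, 56, 63, 68
n = 68; position = n/2 = 34.
This falls in the class 30 ≤ t < 40: L = 30, F = 33, f = 13, h = 10.
Median ≈ 30 + ((34 − 33) / 13) × 10 = 30.7692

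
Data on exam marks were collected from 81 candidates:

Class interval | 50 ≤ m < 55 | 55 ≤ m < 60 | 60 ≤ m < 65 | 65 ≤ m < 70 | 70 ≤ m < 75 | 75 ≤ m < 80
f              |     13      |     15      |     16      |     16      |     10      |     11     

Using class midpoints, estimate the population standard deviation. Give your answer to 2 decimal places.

Midpoints: 52.5, 57.5, 62.5, 67.5, 72.5, 77.5
n = 81, Σfm = 5202.5, mean = 64.2284
Σfm² = 339456.25
Σf(m − x̄)² = Σfm² − (Σfm)²/n = 339456.25 − 5202.5²/81 = 5308.0247
Population variance = 5308.0247 / 81 = 65.5312
Standard deviation = √65.5312 = 8.0951

8.10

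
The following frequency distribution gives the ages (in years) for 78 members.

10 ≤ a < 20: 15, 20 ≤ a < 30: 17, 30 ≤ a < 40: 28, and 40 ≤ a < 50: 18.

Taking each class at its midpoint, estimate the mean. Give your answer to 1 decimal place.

31.3

Midpoints: 15, 25, 35, 45
Σfm = 15×15 + 17×25 + 28×35 + 18×45 = 2440
n = Σf = 78
Mean = 2440 / 78 = 31.2821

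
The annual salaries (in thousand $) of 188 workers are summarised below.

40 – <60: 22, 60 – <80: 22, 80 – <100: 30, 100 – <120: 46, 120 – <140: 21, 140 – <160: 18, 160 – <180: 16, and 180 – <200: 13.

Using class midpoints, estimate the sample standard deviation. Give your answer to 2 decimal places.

Midpoints: 50, 70, 90, 110, 130, 150, 170, 190
n = 188, Σfm = 21020, mean = 111.8085
Σfm² = 2654000
Σf(m − x̄)² = Σfm² − (Σfm)²/n = 2654000 − 21020²/188 = 303785.1064
Sample variance = 303785.1064 / 187 = 1624.5193
Standard deviation = √1624.5193 = 40.3053

40.31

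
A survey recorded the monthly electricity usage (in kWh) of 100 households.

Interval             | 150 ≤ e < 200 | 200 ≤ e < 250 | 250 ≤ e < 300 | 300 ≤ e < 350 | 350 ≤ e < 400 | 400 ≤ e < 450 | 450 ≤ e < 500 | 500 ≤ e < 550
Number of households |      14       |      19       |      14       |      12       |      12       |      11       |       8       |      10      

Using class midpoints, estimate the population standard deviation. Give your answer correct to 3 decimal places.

112.232

Midpoints: 175, 225, 275, 325, 375, 425, 475, 525
n = 100, Σfm = 32700, mean = 327.0000
Σfm² = 11952500
Σf(m − x̄)² = Σfm² − (Σfm)²/n = 11952500 − 32700²/100 = 1259600.0000
Population variance = 1259600.0000 / 100 = 12596.0000
Standard deviation = √12596.0000 = 112.2319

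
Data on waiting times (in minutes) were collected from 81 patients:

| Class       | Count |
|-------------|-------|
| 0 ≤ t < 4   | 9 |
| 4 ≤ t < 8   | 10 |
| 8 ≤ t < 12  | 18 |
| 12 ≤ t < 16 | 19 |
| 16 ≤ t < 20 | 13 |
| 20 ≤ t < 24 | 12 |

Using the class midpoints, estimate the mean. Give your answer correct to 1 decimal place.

Midpoints: 2, 6, 10, 14, 18, 22
Σfm = 9×2 + 10×6 + 18×10 + 19×14 + 13×18 + 12×22 = 1022
n = Σf = 81
Mean = 1022 / 81 = 12.6173

12.6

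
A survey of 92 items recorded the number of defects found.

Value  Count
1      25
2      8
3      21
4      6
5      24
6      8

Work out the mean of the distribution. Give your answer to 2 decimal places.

3.22

Values: 1, 2, 3, 4, 5, 6
Σfx = 25×1 + 8×2 + 21×3 + 6×4 + 24×5 + 8×6 = 296
n = Σf = 92
Mean = 296 / 92 = 3.2174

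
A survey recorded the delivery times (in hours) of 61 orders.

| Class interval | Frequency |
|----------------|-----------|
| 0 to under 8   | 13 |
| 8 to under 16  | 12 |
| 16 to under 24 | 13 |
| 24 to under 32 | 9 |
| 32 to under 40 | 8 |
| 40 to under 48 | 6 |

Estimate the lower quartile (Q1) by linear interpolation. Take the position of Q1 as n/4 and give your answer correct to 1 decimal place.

9.5

Cumulative frequencies: 13, 25, 38, 47, 55, 61
n = 61; position = n/4 = 15.25.
This falls in the class 8 to under 16: L = 8, F = 13, f = 12, h = 8.
Lower quartile ≈ 8 + ((15.25 − 13) / 12) × 8 = 9.5000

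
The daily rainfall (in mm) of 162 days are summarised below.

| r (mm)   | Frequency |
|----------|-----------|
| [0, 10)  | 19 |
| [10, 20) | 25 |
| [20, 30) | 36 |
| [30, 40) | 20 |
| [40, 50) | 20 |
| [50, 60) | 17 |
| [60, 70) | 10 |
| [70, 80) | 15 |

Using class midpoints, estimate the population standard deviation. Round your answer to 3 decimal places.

21.155

Midpoints: 5, 15, 25, 35, 45, 55, 65, 75
n = 162, Σfm = 5680, mean = 35.0617
Σfm² = 271650
Σf(m − x̄)² = Σfm² − (Σfm)²/n = 271650 − 5680²/162 = 72499.3827
Population variance = 72499.3827 / 162 = 447.5271
Standard deviation = √447.5271 = 21.1548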